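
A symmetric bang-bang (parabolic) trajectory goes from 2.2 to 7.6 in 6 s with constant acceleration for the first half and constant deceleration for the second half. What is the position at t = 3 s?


Symmetric rest-to-rest: each phase covers (pf-p0)/2 in time T/2. 0.5*a*(T/2)^2 = (pf-p0)/2 => a = 4*(pf-p0)/T^2
a = 4*(7.6-2.2)/6^2 = 0.6
t = 3 is in the acceleration phase (t <= T/2).
p = p0 + 0.5*a*t^2 = 2.2 + 0.5*0.6*3^2
= 4.9


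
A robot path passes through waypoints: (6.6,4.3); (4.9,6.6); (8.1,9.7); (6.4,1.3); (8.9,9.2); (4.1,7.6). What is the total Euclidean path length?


Segment lengths:
  seg1 = sqrt((-1.7)^2 + (2.3)^2) = 2.8601
  seg2 = sqrt((3.2)^2 + (3.1)^2) = 4.4553
  seg3 = sqrt((-1.7)^2 + (-8.4)^2) = 8.5703
  seg4 = sqrt((2.5)^2 + (7.9)^2) = 8.2861
  seg5 = sqrt((-4.8)^2 + (-1.6)^2) = 5.0596
Total = 29.2315


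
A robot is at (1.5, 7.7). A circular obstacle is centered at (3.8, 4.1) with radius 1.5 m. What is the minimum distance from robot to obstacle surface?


center_dist = sqrt((1.5-3.8)^2 + (7.7-4.1)^2)
= sqrt(5.29 + 12.96)
= 4.272
min_dist = center_dist - radius = 4.272 - 1.5 = 2.772 m


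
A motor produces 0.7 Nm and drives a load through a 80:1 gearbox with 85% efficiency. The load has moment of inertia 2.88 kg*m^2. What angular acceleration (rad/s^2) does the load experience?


tau_out = tau_motor * N * eta
= 0.7 * 80 * 0.85 = 47.6 Nm
alpha = tau_out / I = 47.6 / 2.88
= 16.5278 rad/s^2


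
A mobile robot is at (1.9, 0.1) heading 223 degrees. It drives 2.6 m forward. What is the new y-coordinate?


y_new = y0 + d*sin(theta)
= 0.1 + 2.6*sin(223)
= 0.1 + -1.7732
= -1.6732


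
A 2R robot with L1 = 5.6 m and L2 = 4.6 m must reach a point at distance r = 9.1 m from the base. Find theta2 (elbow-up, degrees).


cos(theta2) = (r^2 - L1^2 - L2^2) / (2*L1*L2)
cos(theta2) = (82.81 - 31.36 - 21.16) / 51.52
cos(theta2) = 0.587927
theta2 = 53.99 degrees


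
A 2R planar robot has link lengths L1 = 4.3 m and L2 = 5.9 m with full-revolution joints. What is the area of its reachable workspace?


r_max = L1 + L2 = 10.2 m
r_min = |L1 - L2| = 1.6 m
Area = pi*(r_max^2 - r_min^2)
= pi*(104.04 - 2.56)
= pi * 101.48
= 318.8088 m^2


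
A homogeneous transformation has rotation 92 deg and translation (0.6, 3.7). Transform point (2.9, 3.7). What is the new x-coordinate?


x' = cos(theta)*px - sin(theta)*py + tx
= -0.0349*2.9 - 0.9994*3.7 + 0.6
= -3.199


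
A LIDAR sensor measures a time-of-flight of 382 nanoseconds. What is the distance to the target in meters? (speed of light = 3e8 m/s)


tof = 382 ns = 3.82e-07 s
dist = c * tof / 2
= 3e8 * 3.82e-07 / 2
= 57.3 m


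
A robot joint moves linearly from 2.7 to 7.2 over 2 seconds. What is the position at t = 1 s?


s = t/T = 1/2 = 0.5
p(t) = p0 + (pf-p0)*s
= 2.7 + (7.2 - 2.7) * 0.5
= 4.95


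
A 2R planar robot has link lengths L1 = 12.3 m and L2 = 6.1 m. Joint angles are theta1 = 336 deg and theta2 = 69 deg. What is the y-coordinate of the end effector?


Convert angles to radians: theta1 = 5.8643, theta2 = 1.2043
y = L1*sin(theta1) + L2*sin(theta1+theta2)
y = -5.0029 + 4.3134
y = -0.6895


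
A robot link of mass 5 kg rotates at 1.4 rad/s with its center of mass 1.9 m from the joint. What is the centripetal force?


F = m * omega^2 * r
= 5 * 1.4^2 * 1.9
= 5 * 1.96 * 1.9
= 18.62 N


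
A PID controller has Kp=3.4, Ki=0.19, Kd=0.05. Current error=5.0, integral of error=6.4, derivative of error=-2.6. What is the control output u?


u = Kp*e + Ki*int(e) + Kd*de/dt
= 3.4*5.0 + 0.19*6.4 + 0.05*(-2.6)
= 17.0 + 1.216 + -0.13
= 18.086


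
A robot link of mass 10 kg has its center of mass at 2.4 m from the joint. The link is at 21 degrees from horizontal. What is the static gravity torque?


tau = m*g*L*cos(angle)
= 10 * 9.81 * 2.4 * cos(21 deg)
= 10 * 9.81 * 2.4 * 0.9336
= 219.8022 Nm


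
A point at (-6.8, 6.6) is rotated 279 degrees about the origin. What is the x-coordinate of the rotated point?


x' = x*cos(theta) - y*sin(theta)
cos(279 deg) = 0.1564, sin(279 deg) = -0.9877
x' = -6.8 * 0.1564 - 6.6 * -0.9877
= -1.0638 - -6.5187
= 5.455


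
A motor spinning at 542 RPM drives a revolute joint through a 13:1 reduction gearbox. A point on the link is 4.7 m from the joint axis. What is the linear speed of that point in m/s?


omega_motor = 542 * 2*pi/60 = 56.7581 rad/s
omega_joint = omega_motor / 13 = 4.366 rad/s
v = omega_joint * r = 4.366 * 4.7
= 20.5202 m/s


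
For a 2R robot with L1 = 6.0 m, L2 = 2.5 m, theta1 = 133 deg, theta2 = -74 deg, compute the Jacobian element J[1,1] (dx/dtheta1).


J[1,1] = -L1*sin(t1) - L2*sin(t1+t2)
= -6.0*sin(133) - 2.5*sin(59)
= -6.531


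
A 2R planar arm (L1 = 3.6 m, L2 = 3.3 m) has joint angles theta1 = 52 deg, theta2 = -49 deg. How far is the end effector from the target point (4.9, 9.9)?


End effector via forward kinematics:
x = L1*cos(t1) + L2*cos(t1+t2) = 5.5119
y = L1*sin(t1) + L2*sin(t1+t2) = 3.0095
Distance to target:
d = sqrt((4.9 - 5.5119)^2 + (9.9 - 3.0095)^2)
= sqrt(0.3744 + 47.4783)
= 6.9176 m


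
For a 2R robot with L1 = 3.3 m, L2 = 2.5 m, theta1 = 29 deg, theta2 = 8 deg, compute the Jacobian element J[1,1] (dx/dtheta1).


J[1,1] = -L1*sin(t1) - L2*sin(t1+t2)
= -3.3*sin(29) - 2.5*sin(37)
= -3.1044


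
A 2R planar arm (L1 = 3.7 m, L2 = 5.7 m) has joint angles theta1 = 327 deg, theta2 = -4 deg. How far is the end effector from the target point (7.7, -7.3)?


End effector via forward kinematics:
x = L1*cos(t1) + L2*cos(t1+t2) = 7.6553
y = L1*sin(t1) + L2*sin(t1+t2) = -5.4455
Distance to target:
d = sqrt((7.7 - 7.6553)^2 + (-7.3 - -5.4455)^2)
= sqrt(0.002 + 3.4391)
= 1.855 m


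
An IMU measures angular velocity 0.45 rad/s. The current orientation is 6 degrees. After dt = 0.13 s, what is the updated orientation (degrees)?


delta_theta = w * dt = 0.45 * 0.13 = 0.0585 rad
= 3.3518 deg
theta_new = 6 + 3.3518 = 9.3518 deg


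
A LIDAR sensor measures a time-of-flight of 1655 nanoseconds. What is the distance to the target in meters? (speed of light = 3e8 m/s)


tof = 1655 ns = 1.655e-06 s
dist = c * tof / 2
= 3e8 * 1.655e-06 / 2
= 248.25 m


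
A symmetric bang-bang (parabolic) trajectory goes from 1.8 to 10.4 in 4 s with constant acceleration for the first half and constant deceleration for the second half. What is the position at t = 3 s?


Symmetric rest-to-rest: each phase covers (pf-p0)/2 in time T/2. 0.5*a*(T/2)^2 = (pf-p0)/2 => a = 4*(pf-p0)/T^2
a = 4*(10.4-1.8)/4^2 = 2.15
t = 3 is in the deceleration phase (t > T/2).
p = pf - 0.5*a*(T-t)^2 = 10.4 - 0.5*2.15*1^2
= 9.325


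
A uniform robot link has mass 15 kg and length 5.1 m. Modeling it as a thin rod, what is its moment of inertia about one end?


I = (1/3) * m * L^2
= (1/3) * 15 * 5.1^2
= 0.333333 * 15 * 26.01
= 130.05 kg*m^2


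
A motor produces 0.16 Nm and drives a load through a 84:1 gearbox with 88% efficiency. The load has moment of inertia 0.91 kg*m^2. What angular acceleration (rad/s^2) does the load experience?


tau_out = tau_motor * N * eta
= 0.16 * 84 * 0.88 = 11.8272 Nm
alpha = tau_out / I = 11.8272 / 0.91
= 12.9969 rad/s^2


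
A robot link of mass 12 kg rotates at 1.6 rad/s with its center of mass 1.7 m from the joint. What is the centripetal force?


F = m * omega^2 * r
= 12 * 1.6^2 * 1.7
= 12 * 2.56 * 1.7
= 52.224 N


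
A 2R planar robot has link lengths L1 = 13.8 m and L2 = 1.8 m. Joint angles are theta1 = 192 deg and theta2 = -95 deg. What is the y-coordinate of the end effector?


Convert angles to radians: theta1 = 3.351, theta2 = -1.6581
y = L1*sin(theta1) + L2*sin(theta1+theta2)
y = -2.8692 + 1.7866
y = -1.0826


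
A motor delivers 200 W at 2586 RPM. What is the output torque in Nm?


omega = 2586 * 2*pi/60 = 270.8053 rad/s
tau = P / omega = 200 / 270.8053
= 0.7385 Nm


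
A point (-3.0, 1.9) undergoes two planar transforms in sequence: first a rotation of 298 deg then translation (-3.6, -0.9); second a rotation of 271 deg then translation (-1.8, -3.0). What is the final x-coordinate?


After transform 1:
x1 = cos(298)*-3.0 - sin(298)*1.9 + -3.6 = -3.3308
y1 = sin(298)*-3.0 + cos(298)*1.9 + -0.9 = 2.6408
After transform 2:
x2 = cos(271)*-3.3308 - sin(271)*2.6408 + -1.8
= 0.7823


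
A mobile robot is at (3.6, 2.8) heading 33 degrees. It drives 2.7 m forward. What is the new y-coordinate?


y_new = y0 + d*sin(theta)
= 2.8 + 2.7*sin(33)
= 2.8 + 1.4705
= 4.2705


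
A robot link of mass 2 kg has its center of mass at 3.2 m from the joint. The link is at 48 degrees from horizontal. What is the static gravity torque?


tau = m*g*L*cos(angle)
= 2 * 9.81 * 3.2 * cos(48 deg)
= 2 * 9.81 * 3.2 * 0.6691
= 42.0107 Nm


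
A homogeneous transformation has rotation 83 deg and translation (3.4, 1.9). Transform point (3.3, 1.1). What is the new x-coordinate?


x' = cos(theta)*px - sin(theta)*py + tx
= 0.1219*3.3 - 0.9925*1.1 + 3.4
= 2.7104


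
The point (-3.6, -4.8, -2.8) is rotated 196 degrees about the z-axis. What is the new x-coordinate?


Rotation about z-axis: x' = x*cos(theta) - y*sin(theta)
= -3.6 * -0.9613 - -4.8 * -0.2756
= 2.1375


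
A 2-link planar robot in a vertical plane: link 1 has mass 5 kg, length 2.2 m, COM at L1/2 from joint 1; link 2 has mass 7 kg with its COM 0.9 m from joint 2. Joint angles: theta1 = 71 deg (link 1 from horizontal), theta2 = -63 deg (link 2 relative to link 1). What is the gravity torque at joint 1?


Horizontal distance from joint 1 to link-1 COM:
  x_c1 = (L1/2)*cos(t1) = 1.1 * 0.3256 = 0.3581 m
Horizontal distance from joint 1 to link-2 COM:
  x_c2 = L1*cos(t1) + Lc2*cos(t1+t2)
       = 2.2*0.3256 + 0.9*0.9903 = 1.6075 m
tau1 = m1*g*x_c1 + m2*g*x_c2
     = 5*9.81*0.3581 + 7*9.81*1.6075
     = 17.566 + 110.3864
     = 127.9525 Nm


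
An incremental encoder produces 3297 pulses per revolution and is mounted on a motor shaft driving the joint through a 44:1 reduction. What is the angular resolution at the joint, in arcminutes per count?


counts per rev = 3297
effective counts at joint = 3297 * 44 = 145068
resolution = 360*60 / 145068
= 0.1489 arcmin/count


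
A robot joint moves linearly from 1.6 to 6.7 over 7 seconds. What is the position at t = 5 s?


s = t/T = 5/7 = 0.7143
p(t) = p0 + (pf-p0)*s
= 1.6 + (6.7 - 1.6) * 0.7143
= 5.2429


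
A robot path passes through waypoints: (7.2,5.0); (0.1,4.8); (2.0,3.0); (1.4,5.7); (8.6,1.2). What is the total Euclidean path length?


Segment lengths:
  seg1 = sqrt((-7.1)^2 + (-0.2)^2) = 7.1028
  seg2 = sqrt((1.9)^2 + (-1.8)^2) = 2.6173
  seg3 = sqrt((-0.6)^2 + (2.7)^2) = 2.7659
  seg4 = sqrt((7.2)^2 + (-4.5)^2) = 8.4906
Total = 20.9765


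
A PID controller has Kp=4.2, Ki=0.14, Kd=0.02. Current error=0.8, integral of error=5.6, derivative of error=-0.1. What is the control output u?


u = Kp*e + Ki*int(e) + Kd*de/dt
= 4.2*0.8 + 0.14*5.6 + 0.02*(-0.1)
= 3.36 + 0.784 + -0.002
= 4.142


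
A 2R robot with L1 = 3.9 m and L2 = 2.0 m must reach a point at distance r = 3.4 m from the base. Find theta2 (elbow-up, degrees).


cos(theta2) = (r^2 - L1^2 - L2^2) / (2*L1*L2)
cos(theta2) = (11.56 - 15.21 - 4.0) / 15.6
cos(theta2) = -0.490385
theta2 = 119.3659 degrees


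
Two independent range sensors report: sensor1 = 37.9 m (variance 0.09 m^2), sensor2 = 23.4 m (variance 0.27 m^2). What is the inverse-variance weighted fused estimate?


w1 = (1/var1) / (1/var1 + 1/var2)
   = 11.1111 / (11.1111 + 3.7037) = 0.75
w2 = 1 - w1 = 0.25
fused = w1*s1 + w2*s2 = 28.425 + 5.85
= 34.275 m


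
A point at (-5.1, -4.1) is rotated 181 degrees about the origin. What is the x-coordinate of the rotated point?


x' = x*cos(theta) - y*sin(theta)
cos(181 deg) = -0.9998, sin(181 deg) = -0.0175
x' = -5.1 * -0.9998 - -4.1 * -0.0175
= 5.0992 - 0.0716
= 5.0277


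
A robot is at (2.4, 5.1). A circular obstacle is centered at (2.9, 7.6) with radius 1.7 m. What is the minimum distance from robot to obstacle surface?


center_dist = sqrt((2.4-2.9)^2 + (5.1-7.6)^2)
= sqrt(0.25 + 6.25)
= 2.5495
min_dist = center_dist - radius = 2.5495 - 1.7 = 0.8495 m


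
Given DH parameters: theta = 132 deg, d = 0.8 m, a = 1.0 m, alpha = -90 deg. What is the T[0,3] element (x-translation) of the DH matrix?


T[0,3] = a * cos(theta)
= 1.0 * cos(132 deg)
= 1.0 * -0.6691
= -0.6691


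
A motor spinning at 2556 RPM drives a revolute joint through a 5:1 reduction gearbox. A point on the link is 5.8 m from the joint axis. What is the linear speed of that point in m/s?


omega_motor = 2556 * 2*pi/60 = 267.6637 rad/s
omega_joint = omega_motor / 5 = 53.5327 rad/s
v = omega_joint * r = 53.5327 * 5.8
= 310.4899 m/s


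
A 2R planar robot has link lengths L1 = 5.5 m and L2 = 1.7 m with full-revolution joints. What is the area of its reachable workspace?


r_max = L1 + L2 = 7.2 m
r_min = |L1 - L2| = 3.8 m
Area = pi*(r_max^2 - r_min^2)
= pi*(51.84 - 14.44)
= pi * 37.4
= 117.4956 m^2


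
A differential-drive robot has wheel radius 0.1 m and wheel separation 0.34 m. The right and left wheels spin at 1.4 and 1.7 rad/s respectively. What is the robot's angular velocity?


vR = r*wR = 0.1*1.4 = 0.14 m/s
vL = r*wL = 0.1*1.7 = 0.17 m/s
v = (vR+vL)/2 = 0.155 m/s
omega = (vR-vL)/L = -0.0882 rad/s
angular velocity = -0.0882 rad/s


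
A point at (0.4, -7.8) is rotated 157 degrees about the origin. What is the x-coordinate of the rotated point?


x' = x*cos(theta) - y*sin(theta)
cos(157 deg) = -0.9205, sin(157 deg) = 0.3907
x' = 0.4 * -0.9205 - -7.8 * 0.3907
= -0.3682 - -3.0477
= 2.6795


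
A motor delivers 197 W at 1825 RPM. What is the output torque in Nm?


omega = 1825 * 2*pi/60 = 191.1136 rad/s
tau = P / omega = 197 / 191.1136
= 1.0308 Nm


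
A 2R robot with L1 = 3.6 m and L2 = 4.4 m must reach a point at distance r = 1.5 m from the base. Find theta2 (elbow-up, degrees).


cos(theta2) = (r^2 - L1^2 - L2^2) / (2*L1*L2)
cos(theta2) = (2.25 - 12.96 - 19.36) / 31.68
cos(theta2) = -0.949179
theta2 = 161.6551 degrees


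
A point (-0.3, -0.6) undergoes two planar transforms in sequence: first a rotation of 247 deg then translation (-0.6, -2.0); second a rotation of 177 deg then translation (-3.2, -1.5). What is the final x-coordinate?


After transform 1:
x1 = cos(247)*-0.3 - sin(247)*-0.6 + -0.6 = -1.0351
y1 = sin(247)*-0.3 + cos(247)*-0.6 + -2.0 = -1.4894
After transform 2:
x2 = cos(177)*-1.0351 - sin(177)*-1.4894 + -3.2
= -2.0884


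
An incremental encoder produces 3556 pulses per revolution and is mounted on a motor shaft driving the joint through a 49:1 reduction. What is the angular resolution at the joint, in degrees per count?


counts per rev = 3556
effective counts at joint = 3556 * 49 = 174244
resolution = 360 / 174244
= 0.0021 deg/count


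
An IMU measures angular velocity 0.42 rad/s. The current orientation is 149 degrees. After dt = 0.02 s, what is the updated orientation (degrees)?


delta_theta = w * dt = 0.42 * 0.02 = 0.0084 rad
= 0.4813 deg
theta_new = 149 + 0.4813 = 149.4813 deg


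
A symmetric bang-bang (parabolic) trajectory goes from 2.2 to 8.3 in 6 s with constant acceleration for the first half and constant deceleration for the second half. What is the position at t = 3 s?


Symmetric rest-to-rest: each phase covers (pf-p0)/2 in time T/2. 0.5*a*(T/2)^2 = (pf-p0)/2 => a = 4*(pf-p0)/T^2
a = 4*(8.3-2.2)/6^2 = 0.6778
t = 3 is in the acceleration phase (t <= T/2).
p = p0 + 0.5*a*t^2 = 2.2 + 0.5*0.6778*3^2
= 5.25


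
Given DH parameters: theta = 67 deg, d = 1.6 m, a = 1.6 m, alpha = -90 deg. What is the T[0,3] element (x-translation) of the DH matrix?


T[0,3] = a * cos(theta)
= 1.6 * cos(67 deg)
= 1.6 * 0.3907
= 0.6252


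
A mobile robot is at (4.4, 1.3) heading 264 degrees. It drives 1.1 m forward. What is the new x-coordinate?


x_new = x0 + d*cos(theta)
= 4.4 + 1.1*cos(264)
= 4.4 + -0.115
= 4.285


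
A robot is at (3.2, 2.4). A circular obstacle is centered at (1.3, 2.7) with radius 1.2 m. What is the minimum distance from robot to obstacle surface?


center_dist = sqrt((3.2-1.3)^2 + (2.4-2.7)^2)
= sqrt(3.61 + 0.09)
= 1.9235
min_dist = center_dist - radius = 1.9235 - 1.2 = 0.7235 m


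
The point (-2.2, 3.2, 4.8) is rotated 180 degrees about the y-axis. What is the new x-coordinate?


Rotation about y-axis: x' = x*cos(theta) + z*sin(theta)
= -2.2 * -1.0 + 4.8 * 0.0
= 2.2


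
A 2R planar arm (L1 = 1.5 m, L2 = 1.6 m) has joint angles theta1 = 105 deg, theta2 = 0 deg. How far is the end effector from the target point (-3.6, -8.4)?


End effector via forward kinematics:
x = L1*cos(t1) + L2*cos(t1+t2) = -0.8023
y = L1*sin(t1) + L2*sin(t1+t2) = 2.9944
Distance to target:
d = sqrt((-3.6 - -0.8023)^2 + (-8.4 - 2.9944)^2)
= sqrt(7.8269 + 129.8317)
= 11.7328 m


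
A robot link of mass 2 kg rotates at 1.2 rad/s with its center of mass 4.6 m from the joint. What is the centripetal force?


F = m * omega^2 * r
= 2 * 1.2^2 * 4.6
= 2 * 1.44 * 4.6
= 13.248 N


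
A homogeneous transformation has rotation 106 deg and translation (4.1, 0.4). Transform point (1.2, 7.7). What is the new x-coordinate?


x' = cos(theta)*px - sin(theta)*py + tx
= -0.2756*1.2 - 0.9613*7.7 + 4.1
= -3.6325


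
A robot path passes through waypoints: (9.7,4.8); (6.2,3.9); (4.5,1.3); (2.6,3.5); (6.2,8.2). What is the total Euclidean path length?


Segment lengths:
  seg1 = sqrt((-3.5)^2 + (-0.9)^2) = 3.6139
  seg2 = sqrt((-1.7)^2 + (-2.6)^2) = 3.1064
  seg3 = sqrt((-1.9)^2 + (2.2)^2) = 2.9069
  seg4 = sqrt((3.6)^2 + (4.7)^2) = 5.9203
Total = 15.5475


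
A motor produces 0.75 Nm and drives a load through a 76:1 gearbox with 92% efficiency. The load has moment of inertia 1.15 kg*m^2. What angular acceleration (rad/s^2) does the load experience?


tau_out = tau_motor * N * eta
= 0.75 * 76 * 0.92 = 52.44 Nm
alpha = tau_out / I = 52.44 / 1.15
= 45.6 rad/s^2


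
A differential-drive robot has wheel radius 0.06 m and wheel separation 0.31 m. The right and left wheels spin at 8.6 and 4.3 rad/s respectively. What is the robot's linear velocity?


vR = r*wR = 0.06*8.6 = 0.516 m/s
vL = r*wL = 0.06*4.3 = 0.258 m/s
v = (vR+vL)/2 = 0.387 m/s
omega = (vR-vL)/L = 0.8323 rad/s
linear velocity = 0.387 m/s


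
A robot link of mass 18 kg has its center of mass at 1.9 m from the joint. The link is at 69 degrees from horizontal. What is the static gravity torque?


tau = m*g*L*cos(angle)
= 18 * 9.81 * 1.9 * cos(69 deg)
= 18 * 9.81 * 1.9 * 0.3584
= 120.2332 Nm


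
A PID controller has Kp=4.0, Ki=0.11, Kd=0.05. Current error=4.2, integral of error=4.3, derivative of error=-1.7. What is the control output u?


u = Kp*e + Ki*int(e) + Kd*de/dt
= 4.0*4.2 + 0.11*4.3 + 0.05*(-1.7)
= 16.8 + 0.473 + -0.085
= 17.188


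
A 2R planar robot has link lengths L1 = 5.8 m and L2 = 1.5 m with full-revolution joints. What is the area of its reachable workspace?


r_max = L1 + L2 = 7.3 m
r_min = |L1 - L2| = 4.3 m
Area = pi*(r_max^2 - r_min^2)
= pi*(53.29 - 18.49)
= pi * 34.8
= 109.3274 m^2


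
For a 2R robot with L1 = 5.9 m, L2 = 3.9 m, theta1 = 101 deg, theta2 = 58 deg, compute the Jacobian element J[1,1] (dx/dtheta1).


J[1,1] = -L1*sin(t1) - L2*sin(t1+t2)
= -5.9*sin(101) - 3.9*sin(159)
= -7.1892


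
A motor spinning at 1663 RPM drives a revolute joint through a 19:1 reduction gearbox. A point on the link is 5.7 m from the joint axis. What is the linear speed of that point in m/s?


omega_motor = 1663 * 2*pi/60 = 174.149 rad/s
omega_joint = omega_motor / 19 = 9.1657 rad/s
v = omega_joint * r = 9.1657 * 5.7
= 52.2447 m/s


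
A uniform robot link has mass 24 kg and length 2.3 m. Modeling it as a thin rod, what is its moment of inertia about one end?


I = (1/3) * m * L^2
= (1/3) * 24 * 2.3^2
= 0.333333 * 24 * 5.29
= 42.32 kg*m^2


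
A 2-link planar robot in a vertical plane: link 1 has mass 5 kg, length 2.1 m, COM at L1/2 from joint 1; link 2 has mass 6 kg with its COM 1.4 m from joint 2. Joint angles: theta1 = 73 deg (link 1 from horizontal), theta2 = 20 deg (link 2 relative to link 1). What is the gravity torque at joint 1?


Horizontal distance from joint 1 to link-1 COM:
  x_c1 = (L1/2)*cos(t1) = 1.05 * 0.2924 = 0.307 m
Horizontal distance from joint 1 to link-2 COM:
  x_c2 = L1*cos(t1) + Lc2*cos(t1+t2)
       = 2.1*0.2924 + 1.4*-0.0523 = 0.5407 m
tau1 = m1*g*x_c1 + m2*g*x_c2
     = 5*9.81*0.307 + 6*9.81*0.5407
     = 15.0579 + 31.8262
     = 46.8841 Nm


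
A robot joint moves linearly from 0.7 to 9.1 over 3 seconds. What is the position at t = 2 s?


s = t/T = 2/3 = 0.6667
p(t) = p0 + (pf-p0)*s
= 0.7 + (9.1 - 0.7) * 0.6667
= 6.3


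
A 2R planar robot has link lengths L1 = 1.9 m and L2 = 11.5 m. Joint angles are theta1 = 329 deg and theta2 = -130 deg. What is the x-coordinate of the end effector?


Convert angles to radians: theta1 = 5.7421, theta2 = -2.2689
x = L1*cos(theta1) + L2*cos(theta1+theta2)
x = 1.6286 + -10.8735
x = -9.2448


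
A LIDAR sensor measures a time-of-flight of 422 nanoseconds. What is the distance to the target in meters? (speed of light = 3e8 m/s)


tof = 422 ns = 4.22e-07 s
dist = c * tof / 2
= 3e8 * 4.22e-07 / 2
= 63.3 m


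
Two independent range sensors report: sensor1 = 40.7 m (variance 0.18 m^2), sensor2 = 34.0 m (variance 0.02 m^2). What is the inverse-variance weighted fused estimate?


w1 = (1/var1) / (1/var1 + 1/var2)
   = 5.5556 / (5.5556 + 50.0) = 0.1
w2 = 1 - w1 = 0.9
fused = w1*s1 + w2*s2 = 4.07 + 30.6
= 34.67 m


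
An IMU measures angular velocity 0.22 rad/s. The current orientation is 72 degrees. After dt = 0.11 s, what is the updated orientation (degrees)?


delta_theta = w * dt = 0.22 * 0.11 = 0.0242 rad
= 1.3866 deg
theta_new = 72 + 1.3866 = 73.3866 deg


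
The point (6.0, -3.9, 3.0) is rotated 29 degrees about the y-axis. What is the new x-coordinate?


Rotation about y-axis: x' = x*cos(theta) + z*sin(theta)
= 6.0 * 0.8746 + 3.0 * 0.4848
= 6.7021


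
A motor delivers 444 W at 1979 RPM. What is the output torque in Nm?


omega = 1979 * 2*pi/60 = 207.2404 rad/s
tau = P / omega = 444 / 207.2404
= 2.1424 Nm


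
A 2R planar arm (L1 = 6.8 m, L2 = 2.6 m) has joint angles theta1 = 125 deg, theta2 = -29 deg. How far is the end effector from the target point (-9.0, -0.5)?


End effector via forward kinematics:
x = L1*cos(t1) + L2*cos(t1+t2) = -4.1721
y = L1*sin(t1) + L2*sin(t1+t2) = 8.156
Distance to target:
d = sqrt((-9.0 - -4.1721)^2 + (-0.5 - 8.156)^2)
= sqrt(23.3087 + 74.9262)
= 9.9113 m


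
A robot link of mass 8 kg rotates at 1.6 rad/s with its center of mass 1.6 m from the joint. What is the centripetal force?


F = m * omega^2 * r
= 8 * 1.6^2 * 1.6
= 8 * 2.56 * 1.6
= 32.768 N


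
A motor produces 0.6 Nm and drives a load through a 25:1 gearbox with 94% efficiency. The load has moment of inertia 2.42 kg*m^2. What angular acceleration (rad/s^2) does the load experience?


tau_out = tau_motor * N * eta
= 0.6 * 25 * 0.94 = 14.1 Nm
alpha = tau_out / I = 14.1 / 2.42
= 5.8264 rad/s^2


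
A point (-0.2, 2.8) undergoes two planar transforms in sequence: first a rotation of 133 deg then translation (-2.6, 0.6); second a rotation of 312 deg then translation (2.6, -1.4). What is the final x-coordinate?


After transform 1:
x1 = cos(133)*-0.2 - sin(133)*2.8 + -2.6 = -4.5114
y1 = sin(133)*-0.2 + cos(133)*2.8 + 0.6 = -1.4559
After transform 2:
x2 = cos(312)*-4.5114 - sin(312)*-1.4559 + 2.6
= -1.5006


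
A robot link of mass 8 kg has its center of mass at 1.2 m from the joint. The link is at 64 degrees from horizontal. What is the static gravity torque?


tau = m*g*L*cos(angle)
= 8 * 9.81 * 1.2 * cos(64 deg)
= 8 * 9.81 * 1.2 * 0.4384
= 41.284 Nm


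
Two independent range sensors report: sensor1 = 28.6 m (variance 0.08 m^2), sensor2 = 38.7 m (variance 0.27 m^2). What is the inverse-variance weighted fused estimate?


w1 = (1/var1) / (1/var1 + 1/var2)
   = 12.5 / (12.5 + 3.7037) = 0.7714
w2 = 1 - w1 = 0.2286
fused = w1*s1 + w2*s2 = 22.0629 + 8.8457
= 30.9086 m


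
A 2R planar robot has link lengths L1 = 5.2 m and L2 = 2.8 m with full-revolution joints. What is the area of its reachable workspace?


r_max = L1 + L2 = 8.0 m
r_min = |L1 - L2| = 2.4 m
Area = pi*(r_max^2 - r_min^2)
= pi*(64.0 - 5.76)
= pi * 58.24
= 182.9664 m^2


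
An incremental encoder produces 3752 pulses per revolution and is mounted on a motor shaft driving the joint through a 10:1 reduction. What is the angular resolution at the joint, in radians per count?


counts per rev = 3752
effective counts at joint = 3752 * 10 = 37520
resolution = 2*pi / 37520
= 1.6746e-04 rad/count


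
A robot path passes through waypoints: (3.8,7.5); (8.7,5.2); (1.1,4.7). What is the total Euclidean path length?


Segment lengths:
  seg1 = sqrt((4.9)^2 + (-2.3)^2) = 5.4129
  seg2 = sqrt((-7.6)^2 + (-0.5)^2) = 7.6164
Total = 13.0294


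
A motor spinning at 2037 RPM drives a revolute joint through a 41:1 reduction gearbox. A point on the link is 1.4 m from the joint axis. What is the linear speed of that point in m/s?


omega_motor = 2037 * 2*pi/60 = 213.3141 rad/s
omega_joint = omega_motor / 41 = 5.2028 rad/s
v = omega_joint * r = 5.2028 * 1.4
= 7.2839 m/s


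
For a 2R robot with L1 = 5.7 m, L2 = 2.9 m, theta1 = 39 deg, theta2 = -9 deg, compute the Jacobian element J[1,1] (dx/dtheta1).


J[1,1] = -L1*sin(t1) - L2*sin(t1+t2)
= -5.7*sin(39) - 2.9*sin(30)
= -5.0371


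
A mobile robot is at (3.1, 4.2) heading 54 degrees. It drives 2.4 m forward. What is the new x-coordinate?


x_new = x0 + d*cos(theta)
= 3.1 + 2.4*cos(54)
= 3.1 + 1.4107
= 4.5107


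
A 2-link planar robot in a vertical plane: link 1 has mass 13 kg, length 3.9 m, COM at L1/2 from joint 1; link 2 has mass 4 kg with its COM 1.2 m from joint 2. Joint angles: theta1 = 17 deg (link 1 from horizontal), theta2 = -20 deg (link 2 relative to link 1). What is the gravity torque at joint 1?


Horizontal distance from joint 1 to link-1 COM:
  x_c1 = (L1/2)*cos(t1) = 1.95 * 0.9563 = 1.8648 m
Horizontal distance from joint 1 to link-2 COM:
  x_c2 = L1*cos(t1) + Lc2*cos(t1+t2)
       = 3.9*0.9563 + 1.2*0.9986 = 4.9279 m
tau1 = m1*g*x_c1 + m2*g*x_c2
     = 13*9.81*1.8648 + 4*9.81*4.9279
     = 237.8172 + 193.3725
     = 431.1897 Nm


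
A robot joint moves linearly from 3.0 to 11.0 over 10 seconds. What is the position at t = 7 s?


s = t/T = 7/10 = 0.7
p(t) = p0 + (pf-p0)*s
= 3.0 + (11.0 - 3.0) * 0.7
= 8.6


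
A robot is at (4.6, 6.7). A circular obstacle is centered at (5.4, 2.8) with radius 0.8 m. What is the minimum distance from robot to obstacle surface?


center_dist = sqrt((4.6-5.4)^2 + (6.7-2.8)^2)
= sqrt(0.64 + 15.21)
= 3.9812
min_dist = center_dist - radius = 3.9812 - 0.8 = 3.1812 m


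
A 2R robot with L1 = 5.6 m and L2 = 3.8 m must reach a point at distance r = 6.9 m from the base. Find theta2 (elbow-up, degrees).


cos(theta2) = (r^2 - L1^2 - L2^2) / (2*L1*L2)
cos(theta2) = (47.61 - 31.36 - 14.44) / 42.56
cos(theta2) = 0.042528
theta2 = 87.5626 degrees


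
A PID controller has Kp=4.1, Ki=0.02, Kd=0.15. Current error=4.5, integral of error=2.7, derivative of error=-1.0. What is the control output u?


u = Kp*e + Ki*int(e) + Kd*de/dt
= 4.1*4.5 + 0.02*2.7 + 0.15*(-1.0)
= 18.45 + 0.054 + -0.15
= 18.354


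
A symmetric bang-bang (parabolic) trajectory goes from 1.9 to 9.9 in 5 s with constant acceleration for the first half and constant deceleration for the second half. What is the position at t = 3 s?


Symmetric rest-to-rest: each phase covers (pf-p0)/2 in time T/2. 0.5*a*(T/2)^2 = (pf-p0)/2 => a = 4*(pf-p0)/T^2
a = 4*(9.9-1.9)/5^2 = 1.28
t = 3 is in the deceleration phase (t > T/2).
p = pf - 0.5*a*(T-t)^2 = 9.9 - 0.5*1.28*2^2
= 7.34


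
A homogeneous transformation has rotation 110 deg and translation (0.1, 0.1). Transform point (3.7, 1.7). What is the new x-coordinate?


x' = cos(theta)*px - sin(theta)*py + tx
= -0.342*3.7 - 0.9397*1.7 + 0.1
= -2.763


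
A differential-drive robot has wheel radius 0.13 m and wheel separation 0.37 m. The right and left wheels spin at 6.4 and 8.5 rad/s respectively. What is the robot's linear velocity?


vR = r*wR = 0.13*6.4 = 0.832 m/s
vL = r*wL = 0.13*8.5 = 1.105 m/s
v = (vR+vL)/2 = 0.9685 m/s
omega = (vR-vL)/L = -0.7378 rad/s
linear velocity = 0.9685 m/s


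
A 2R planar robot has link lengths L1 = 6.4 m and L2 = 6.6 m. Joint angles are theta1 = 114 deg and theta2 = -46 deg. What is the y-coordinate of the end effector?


Convert angles to radians: theta1 = 1.9897, theta2 = -0.8029
y = L1*sin(theta1) + L2*sin(theta1+theta2)
y = 5.8467 + 6.1194
y = 11.9661


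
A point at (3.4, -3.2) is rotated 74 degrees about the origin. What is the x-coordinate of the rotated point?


x' = x*cos(theta) - y*sin(theta)
cos(74 deg) = 0.2756, sin(74 deg) = 0.9613
x' = 3.4 * 0.2756 - -3.2 * 0.9613
= 0.9372 - -3.076
= 4.0132


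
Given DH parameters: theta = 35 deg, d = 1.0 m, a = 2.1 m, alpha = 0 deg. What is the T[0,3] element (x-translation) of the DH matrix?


T[0,3] = a * cos(theta)
= 2.1 * cos(35 deg)
= 2.1 * 0.8192
= 1.7202


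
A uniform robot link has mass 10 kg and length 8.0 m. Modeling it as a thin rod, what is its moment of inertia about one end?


I = (1/3) * m * L^2
= (1/3) * 10 * 8.0^2
= 0.333333 * 10 * 64.0
= 213.3333 kg*m^2


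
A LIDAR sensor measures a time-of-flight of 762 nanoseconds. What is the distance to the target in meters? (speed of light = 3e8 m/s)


tof = 762 ns = 7.62e-07 s
dist = c * tof / 2
= 3e8 * 7.62e-07 / 2
= 114.3 m


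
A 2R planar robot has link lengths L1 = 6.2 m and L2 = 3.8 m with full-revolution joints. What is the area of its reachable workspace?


r_max = L1 + L2 = 10.0 m
r_min = |L1 - L2| = 2.4 m
Area = pi*(r_max^2 - r_min^2)
= pi*(100.0 - 5.76)
= pi * 94.24
= 296.0637 m^2


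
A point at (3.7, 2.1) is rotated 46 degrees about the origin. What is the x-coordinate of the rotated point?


x' = x*cos(theta) - y*sin(theta)
cos(46 deg) = 0.6947, sin(46 deg) = 0.7193
x' = 3.7 * 0.6947 - 2.1 * 0.7193
= 2.5702 - 1.5106
= 1.0596


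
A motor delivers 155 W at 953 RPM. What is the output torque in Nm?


omega = 953 * 2*pi/60 = 99.7979 rad/s
tau = P / omega = 155 / 99.7979
= 1.5531 Nm


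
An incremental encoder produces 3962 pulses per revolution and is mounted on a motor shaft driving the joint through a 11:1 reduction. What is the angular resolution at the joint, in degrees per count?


counts per rev = 3962
effective counts at joint = 3962 * 11 = 43582
resolution = 360 / 43582
= 0.0083 deg/count


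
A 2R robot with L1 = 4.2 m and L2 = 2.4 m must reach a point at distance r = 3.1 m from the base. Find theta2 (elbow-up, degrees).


cos(theta2) = (r^2 - L1^2 - L2^2) / (2*L1*L2)
cos(theta2) = (9.61 - 17.64 - 5.76) / 20.16
cos(theta2) = -0.684028
theta2 = 133.1592 degrees


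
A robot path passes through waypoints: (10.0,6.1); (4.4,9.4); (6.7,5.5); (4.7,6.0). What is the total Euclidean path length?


Segment lengths:
  seg1 = sqrt((-5.6)^2 + (3.3)^2) = 6.5
  seg2 = sqrt((2.3)^2 + (-3.9)^2) = 4.5277
  seg3 = sqrt((-2.0)^2 + (0.5)^2) = 2.0616
Total = 13.0892


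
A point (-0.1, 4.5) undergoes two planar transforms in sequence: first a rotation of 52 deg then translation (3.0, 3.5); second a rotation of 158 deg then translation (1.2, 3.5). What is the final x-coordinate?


After transform 1:
x1 = cos(52)*-0.1 - sin(52)*4.5 + 3.0 = -0.6076
y1 = sin(52)*-0.1 + cos(52)*4.5 + 3.5 = 6.1917
After transform 2:
x2 = cos(158)*-0.6076 - sin(158)*6.1917 + 1.2
= -0.5561


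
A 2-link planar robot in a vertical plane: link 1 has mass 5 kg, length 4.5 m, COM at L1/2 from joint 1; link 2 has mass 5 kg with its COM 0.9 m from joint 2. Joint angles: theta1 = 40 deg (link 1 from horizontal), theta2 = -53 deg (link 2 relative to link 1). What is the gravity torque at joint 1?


Horizontal distance from joint 1 to link-1 COM:
  x_c1 = (L1/2)*cos(t1) = 2.25 * 0.766 = 1.7236 m
Horizontal distance from joint 1 to link-2 COM:
  x_c2 = L1*cos(t1) + Lc2*cos(t1+t2)
       = 4.5*0.766 + 0.9*0.9744 = 4.3241 m
tau1 = m1*g*x_c1 + m2*g*x_c2
     = 5*9.81*1.7236 + 5*9.81*4.3241
     = 84.5426 + 212.0987
     = 296.6413 Nm


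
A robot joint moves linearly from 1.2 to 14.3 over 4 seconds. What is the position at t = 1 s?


s = t/T = 1/4 = 0.25
p(t) = p0 + (pf-p0)*s
= 1.2 + (14.3 - 1.2) * 0.25
= 4.475


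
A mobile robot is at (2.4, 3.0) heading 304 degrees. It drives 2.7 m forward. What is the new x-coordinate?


x_new = x0 + d*cos(theta)
= 2.4 + 2.7*cos(304)
= 2.4 + 1.5098
= 3.9098


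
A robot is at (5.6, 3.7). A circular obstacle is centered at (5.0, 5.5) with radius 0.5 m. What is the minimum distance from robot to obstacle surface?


center_dist = sqrt((5.6-5.0)^2 + (3.7-5.5)^2)
= sqrt(0.36 + 3.24)
= 1.8974
min_dist = center_dist - radius = 1.8974 - 0.5 = 1.3974 m


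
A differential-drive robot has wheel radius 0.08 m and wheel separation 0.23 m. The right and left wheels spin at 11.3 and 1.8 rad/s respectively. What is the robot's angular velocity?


vR = r*wR = 0.08*11.3 = 0.904 m/s
vL = r*wL = 0.08*1.8 = 0.144 m/s
v = (vR+vL)/2 = 0.524 m/s
omega = (vR-vL)/L = 3.3043 rad/s
angular velocity = 3.3043 rad/s


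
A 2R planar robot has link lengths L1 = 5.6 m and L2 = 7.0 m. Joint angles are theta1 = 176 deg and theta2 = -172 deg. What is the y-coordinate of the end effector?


Convert angles to radians: theta1 = 3.0718, theta2 = -3.002
y = L1*sin(theta1) + L2*sin(theta1+theta2)
y = 0.3906 + 0.4883
y = 0.8789


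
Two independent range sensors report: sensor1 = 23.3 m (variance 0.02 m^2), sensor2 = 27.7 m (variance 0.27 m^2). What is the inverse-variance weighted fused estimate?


w1 = (1/var1) / (1/var1 + 1/var2)
   = 50.0 / (50.0 + 3.7037) = 0.931
w2 = 1 - w1 = 0.069
fused = w1*s1 + w2*s2 = 21.6931 + 1.9103
= 23.6034 m


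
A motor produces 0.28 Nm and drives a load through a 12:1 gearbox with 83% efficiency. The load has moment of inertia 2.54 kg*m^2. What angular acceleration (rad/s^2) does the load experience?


tau_out = tau_motor * N * eta
= 0.28 * 12 * 0.83 = 2.7888 Nm
alpha = tau_out / I = 2.7888 / 2.54
= 1.098 rad/s^2


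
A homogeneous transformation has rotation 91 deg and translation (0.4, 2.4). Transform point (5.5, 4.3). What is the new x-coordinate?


x' = cos(theta)*px - sin(theta)*py + tx
= -0.0175*5.5 - 0.9998*4.3 + 0.4
= -3.9953


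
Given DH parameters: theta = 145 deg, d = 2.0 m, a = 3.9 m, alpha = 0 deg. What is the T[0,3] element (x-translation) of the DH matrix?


T[0,3] = a * cos(theta)
= 3.9 * cos(145 deg)
= 3.9 * -0.8192
= -3.1947


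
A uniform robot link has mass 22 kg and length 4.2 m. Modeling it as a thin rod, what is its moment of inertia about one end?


I = (1/3) * m * L^2
= (1/3) * 22 * 4.2^2
= 0.333333 * 22 * 17.64
= 129.36 kg*m^2


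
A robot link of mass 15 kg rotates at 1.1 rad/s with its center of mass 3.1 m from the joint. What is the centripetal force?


F = m * omega^2 * r
= 15 * 1.1^2 * 3.1
= 15 * 1.21 * 3.1
= 56.265 N


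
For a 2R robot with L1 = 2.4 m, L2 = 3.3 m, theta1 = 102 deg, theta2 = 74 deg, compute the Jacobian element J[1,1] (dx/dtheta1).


J[1,1] = -L1*sin(t1) - L2*sin(t1+t2)
= -2.4*sin(102) - 3.3*sin(176)
= -2.5778


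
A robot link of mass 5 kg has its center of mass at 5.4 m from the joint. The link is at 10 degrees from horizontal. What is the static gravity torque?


tau = m*g*L*cos(angle)
= 5 * 9.81 * 5.4 * cos(10 deg)
= 5 * 9.81 * 5.4 * 0.9848
= 260.846 Nm


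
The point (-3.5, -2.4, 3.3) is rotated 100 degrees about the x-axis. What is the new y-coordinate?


Rotation about x-axis: y' = y*cos(theta) - z*sin(theta)
= -2.4 * -0.1736 - 3.3 * 0.9848
= -2.8331


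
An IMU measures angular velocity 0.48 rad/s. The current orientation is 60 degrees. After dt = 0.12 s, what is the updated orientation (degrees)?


delta_theta = w * dt = 0.48 * 0.12 = 0.0576 rad
= 3.3002 deg
theta_new = 60 + 3.3002 = 63.3002 deg


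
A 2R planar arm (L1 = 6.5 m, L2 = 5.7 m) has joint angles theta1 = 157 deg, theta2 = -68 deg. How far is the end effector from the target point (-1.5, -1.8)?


End effector via forward kinematics:
x = L1*cos(t1) + L2*cos(t1+t2) = -5.8838
y = L1*sin(t1) + L2*sin(t1+t2) = 8.2389
Distance to target:
d = sqrt((-1.5 - -5.8838)^2 + (-1.8 - 8.2389)^2)
= sqrt(19.2177 + 100.7792)
= 10.9543 m


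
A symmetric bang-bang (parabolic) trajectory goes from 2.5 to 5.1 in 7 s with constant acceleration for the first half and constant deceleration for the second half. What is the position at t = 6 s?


Symmetric rest-to-rest: each phase covers (pf-p0)/2 in time T/2. 0.5*a*(T/2)^2 = (pf-p0)/2 => a = 4*(pf-p0)/T^2
a = 4*(5.1-2.5)/7^2 = 0.2122
t = 6 is in the deceleration phase (t > T/2).
p = pf - 0.5*a*(T-t)^2 = 5.1 - 0.5*0.2122*1^2
= 4.9939


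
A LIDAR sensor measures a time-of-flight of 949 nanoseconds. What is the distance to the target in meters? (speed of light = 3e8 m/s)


tof = 949 ns = 9.49e-07 s
dist = c * tof / 2
= 3e8 * 9.49e-07 / 2
= 142.35 m


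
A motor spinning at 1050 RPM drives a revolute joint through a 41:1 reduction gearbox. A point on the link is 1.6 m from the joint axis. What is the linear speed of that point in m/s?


omega_motor = 1050 * 2*pi/60 = 109.9557 rad/s
omega_joint = omega_motor / 41 = 2.6818 rad/s
v = omega_joint * r = 2.6818 * 1.6
= 4.291 m/s


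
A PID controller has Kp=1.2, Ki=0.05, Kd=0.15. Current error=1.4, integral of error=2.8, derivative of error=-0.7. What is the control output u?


u = Kp*e + Ki*int(e) + Kd*de/dt
= 1.2*1.4 + 0.05*2.8 + 0.15*(-0.7)
= 1.68 + 0.14 + -0.105
= 1.715


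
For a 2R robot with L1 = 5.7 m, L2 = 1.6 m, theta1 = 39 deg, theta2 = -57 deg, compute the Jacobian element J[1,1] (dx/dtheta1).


J[1,1] = -L1*sin(t1) - L2*sin(t1+t2)
= -5.7*sin(39) - 1.6*sin(-18)
= -3.0927


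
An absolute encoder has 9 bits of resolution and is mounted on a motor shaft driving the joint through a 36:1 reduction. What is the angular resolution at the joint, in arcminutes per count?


counts = 2^9 = 512
effective counts at joint = 512 * 36 = 18432
resolution = 360*60 / 18432
= 1.1719 arcmin/count


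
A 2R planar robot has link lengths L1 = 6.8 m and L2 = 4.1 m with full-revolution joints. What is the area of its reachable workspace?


r_max = L1 + L2 = 10.9 m
r_min = |L1 - L2| = 2.7 m
Area = pi*(r_max^2 - r_min^2)
= pi*(118.81 - 7.29)
= pi * 111.52
= 350.3504 m^2


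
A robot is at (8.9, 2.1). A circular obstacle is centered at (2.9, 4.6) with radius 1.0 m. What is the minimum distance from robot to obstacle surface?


center_dist = sqrt((8.9-2.9)^2 + (2.1-4.6)^2)
= sqrt(36.0 + 6.25)
= 6.5
min_dist = center_dist - radius = 6.5 - 1.0 = 5.5 m


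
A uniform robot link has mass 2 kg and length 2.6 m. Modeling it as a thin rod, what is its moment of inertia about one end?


I = (1/3) * m * L^2
= (1/3) * 2 * 2.6^2
= 0.333333 * 2 * 6.76
= 4.5067 kg*m^2


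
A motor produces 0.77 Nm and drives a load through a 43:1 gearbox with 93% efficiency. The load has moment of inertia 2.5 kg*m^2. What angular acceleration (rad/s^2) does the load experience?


tau_out = tau_motor * N * eta
= 0.77 * 43 * 0.93 = 30.7923 Nm
alpha = tau_out / I = 30.7923 / 2.5
= 12.3169 rad/s^2


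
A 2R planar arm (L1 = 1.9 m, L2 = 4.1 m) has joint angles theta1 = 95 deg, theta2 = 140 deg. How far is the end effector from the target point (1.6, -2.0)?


End effector via forward kinematics:
x = L1*cos(t1) + L2*cos(t1+t2) = -2.5173
y = L1*sin(t1) + L2*sin(t1+t2) = -1.4658
Distance to target:
d = sqrt((1.6 - -2.5173)^2 + (-2.0 - -1.4658)^2)
= sqrt(16.9518 + 0.2854)
= 4.1518 m


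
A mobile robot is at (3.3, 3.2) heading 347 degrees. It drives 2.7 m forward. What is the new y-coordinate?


y_new = y0 + d*sin(theta)
= 3.2 + 2.7*sin(347)
= 3.2 + -0.6074
= 2.5926


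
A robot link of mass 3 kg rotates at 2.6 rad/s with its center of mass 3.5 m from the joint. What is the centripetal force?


F = m * omega^2 * r
= 3 * 2.6^2 * 3.5
= 3 * 6.76 * 3.5
= 70.98 N
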